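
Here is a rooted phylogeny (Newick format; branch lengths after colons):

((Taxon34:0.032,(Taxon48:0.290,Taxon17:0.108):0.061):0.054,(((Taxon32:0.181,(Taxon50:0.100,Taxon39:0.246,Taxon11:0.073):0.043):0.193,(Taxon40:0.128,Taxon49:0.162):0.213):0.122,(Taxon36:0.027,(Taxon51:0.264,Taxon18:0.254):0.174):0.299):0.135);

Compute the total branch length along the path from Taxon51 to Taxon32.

1.233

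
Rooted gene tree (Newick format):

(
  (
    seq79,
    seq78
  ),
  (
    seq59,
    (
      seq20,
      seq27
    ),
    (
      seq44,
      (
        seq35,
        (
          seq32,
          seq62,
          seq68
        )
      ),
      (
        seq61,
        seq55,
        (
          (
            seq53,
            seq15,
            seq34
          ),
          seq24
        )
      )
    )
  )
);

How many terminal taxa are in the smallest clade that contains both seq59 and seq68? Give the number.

The MRCA of seq59 and seq68 is the node subtending (seq59,(seq20,seq27),(seq44,(seq35,(seq32,seq62,seq68)),(seq61,seq55,((seq53,seq15,seq34),seq24)))).
That clade contains 14 terminal taxa: seq15, seq20, seq24, seq27, seq32, seq34, seq35, seq44, seq53, seq55, seq59, seq61, seq62, seq68.

14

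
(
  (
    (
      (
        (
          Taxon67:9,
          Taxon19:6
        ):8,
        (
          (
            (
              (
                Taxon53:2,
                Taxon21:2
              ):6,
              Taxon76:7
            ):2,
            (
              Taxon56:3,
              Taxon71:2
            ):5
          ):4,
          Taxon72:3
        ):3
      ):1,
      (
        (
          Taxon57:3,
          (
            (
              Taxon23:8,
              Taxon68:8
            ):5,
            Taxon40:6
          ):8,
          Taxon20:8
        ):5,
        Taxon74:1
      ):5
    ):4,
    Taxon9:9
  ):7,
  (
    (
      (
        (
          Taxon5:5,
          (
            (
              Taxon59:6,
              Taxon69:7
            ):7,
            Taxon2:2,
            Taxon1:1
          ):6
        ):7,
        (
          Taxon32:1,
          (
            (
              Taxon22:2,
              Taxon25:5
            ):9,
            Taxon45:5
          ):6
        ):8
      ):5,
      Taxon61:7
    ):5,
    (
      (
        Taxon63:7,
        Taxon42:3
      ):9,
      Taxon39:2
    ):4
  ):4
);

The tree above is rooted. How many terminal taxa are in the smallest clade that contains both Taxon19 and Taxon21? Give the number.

The MRCA of Taxon19 and Taxon21 is the node subtending ((Taxon67,Taxon19),((((Taxon53,Taxon21),Taxon76),(Taxon56,Taxon71)),Taxon72)).
That clade contains 8 terminal taxa: Taxon19, Taxon21, Taxon53, Taxon56, Taxon67, Taxon71, Taxon72, Taxon76.

8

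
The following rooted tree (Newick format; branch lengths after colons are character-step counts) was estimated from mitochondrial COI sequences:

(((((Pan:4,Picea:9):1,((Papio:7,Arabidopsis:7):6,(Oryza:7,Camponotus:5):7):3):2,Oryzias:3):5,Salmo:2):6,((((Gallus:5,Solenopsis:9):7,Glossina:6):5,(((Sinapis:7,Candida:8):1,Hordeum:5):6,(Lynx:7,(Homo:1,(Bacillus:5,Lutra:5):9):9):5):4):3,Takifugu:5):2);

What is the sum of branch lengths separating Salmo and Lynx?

29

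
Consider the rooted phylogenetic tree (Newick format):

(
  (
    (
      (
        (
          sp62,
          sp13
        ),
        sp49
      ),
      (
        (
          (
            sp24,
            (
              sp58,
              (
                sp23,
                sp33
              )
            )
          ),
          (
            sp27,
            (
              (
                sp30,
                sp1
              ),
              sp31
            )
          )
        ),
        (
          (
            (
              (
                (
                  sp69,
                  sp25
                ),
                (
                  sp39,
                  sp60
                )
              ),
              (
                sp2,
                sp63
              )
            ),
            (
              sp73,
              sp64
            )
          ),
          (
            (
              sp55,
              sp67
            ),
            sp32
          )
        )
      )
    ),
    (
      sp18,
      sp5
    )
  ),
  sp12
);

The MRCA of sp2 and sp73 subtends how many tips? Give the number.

The MRCA of sp2 and sp73 is the node subtending ((((sp69,sp25),(sp39,sp60)),(sp2,sp63)),(sp73,sp64)).
That clade contains 8 terminal taxa: sp2, sp25, sp39, sp60, sp63, sp64, sp69, sp73.

8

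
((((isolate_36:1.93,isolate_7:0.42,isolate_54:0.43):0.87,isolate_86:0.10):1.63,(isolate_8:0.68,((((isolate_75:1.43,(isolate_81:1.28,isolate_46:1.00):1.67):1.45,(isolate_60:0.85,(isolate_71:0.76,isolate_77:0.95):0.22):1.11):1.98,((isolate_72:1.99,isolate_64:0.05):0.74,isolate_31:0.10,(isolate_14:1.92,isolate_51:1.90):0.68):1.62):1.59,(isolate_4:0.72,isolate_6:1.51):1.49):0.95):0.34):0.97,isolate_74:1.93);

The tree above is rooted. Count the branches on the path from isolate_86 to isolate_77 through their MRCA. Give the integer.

9

The MRCA of isolate_86 and isolate_77 is the node subtending (((isolate_36,isolate_7,isolate_54),isolate_86),(isolate_8,((((isolate_75,(isolate_81,isolate_46)),(isolate_60,(isolate_71,isolate_77))),((isolate_72,isolate_64),isolate_31,(isolate_14,isolate_51))),(isolate_4,isolate_6)))).
From isolate_86 up to that node: 2 branches. From isolate_77 up to the same node: 7 branches. Total: 2 + 7 = 9.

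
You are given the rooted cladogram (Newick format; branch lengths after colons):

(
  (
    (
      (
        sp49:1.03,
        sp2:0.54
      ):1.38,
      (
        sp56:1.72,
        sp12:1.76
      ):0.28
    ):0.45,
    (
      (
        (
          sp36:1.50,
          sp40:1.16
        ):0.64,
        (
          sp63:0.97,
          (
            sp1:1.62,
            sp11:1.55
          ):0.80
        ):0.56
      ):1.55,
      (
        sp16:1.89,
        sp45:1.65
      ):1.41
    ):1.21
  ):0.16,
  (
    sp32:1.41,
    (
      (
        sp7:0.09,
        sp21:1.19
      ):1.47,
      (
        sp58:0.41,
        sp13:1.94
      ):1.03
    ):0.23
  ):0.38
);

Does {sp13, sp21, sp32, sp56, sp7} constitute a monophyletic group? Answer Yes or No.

No

The MRCA of the listed taxa is the root, so the smallest clade containing them is the whole tree.
That clade also contains sp1, sp11, sp12, sp16, sp2, sp36, sp40, sp45, sp49, sp58, sp63, which are not in the proposed group, so the group is not monophyletic.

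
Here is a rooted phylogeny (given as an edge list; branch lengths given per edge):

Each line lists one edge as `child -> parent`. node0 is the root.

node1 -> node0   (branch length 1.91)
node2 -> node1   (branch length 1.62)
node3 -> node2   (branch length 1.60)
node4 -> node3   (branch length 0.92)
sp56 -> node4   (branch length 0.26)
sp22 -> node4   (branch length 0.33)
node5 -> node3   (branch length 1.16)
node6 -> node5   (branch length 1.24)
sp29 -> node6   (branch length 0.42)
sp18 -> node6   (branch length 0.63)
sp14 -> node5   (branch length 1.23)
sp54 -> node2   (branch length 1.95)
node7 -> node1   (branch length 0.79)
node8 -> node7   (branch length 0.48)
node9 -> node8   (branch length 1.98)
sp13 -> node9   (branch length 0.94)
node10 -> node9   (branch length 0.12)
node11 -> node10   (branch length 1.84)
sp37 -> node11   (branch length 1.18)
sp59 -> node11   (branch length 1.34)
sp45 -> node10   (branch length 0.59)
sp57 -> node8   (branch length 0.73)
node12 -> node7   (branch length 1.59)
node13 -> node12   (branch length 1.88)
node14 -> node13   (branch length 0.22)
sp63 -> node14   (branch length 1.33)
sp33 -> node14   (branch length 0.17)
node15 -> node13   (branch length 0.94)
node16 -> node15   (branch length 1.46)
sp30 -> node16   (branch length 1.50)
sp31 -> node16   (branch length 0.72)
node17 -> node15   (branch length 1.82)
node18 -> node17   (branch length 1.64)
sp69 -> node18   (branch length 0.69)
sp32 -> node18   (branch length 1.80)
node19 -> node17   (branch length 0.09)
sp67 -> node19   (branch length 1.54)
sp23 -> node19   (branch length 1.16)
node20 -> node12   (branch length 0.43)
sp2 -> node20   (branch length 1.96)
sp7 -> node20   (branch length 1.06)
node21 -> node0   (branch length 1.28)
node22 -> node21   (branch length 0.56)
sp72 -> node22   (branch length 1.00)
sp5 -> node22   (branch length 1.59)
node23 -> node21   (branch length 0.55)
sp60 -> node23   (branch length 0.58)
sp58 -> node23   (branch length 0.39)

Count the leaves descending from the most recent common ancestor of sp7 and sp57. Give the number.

The MRCA of sp7 and sp57 is the node subtending (((sp13,((sp37,sp59),sp45)),sp57),(((sp63,sp33),((sp30,sp31),((sp69,sp32),(sp67,sp23)))),(sp2,sp7))).
That clade contains 15 terminal taxa: sp13, sp2, sp23, sp30, sp31, sp32, sp33, sp37, sp45, sp57, sp59, sp63, sp67, sp69, sp7.

15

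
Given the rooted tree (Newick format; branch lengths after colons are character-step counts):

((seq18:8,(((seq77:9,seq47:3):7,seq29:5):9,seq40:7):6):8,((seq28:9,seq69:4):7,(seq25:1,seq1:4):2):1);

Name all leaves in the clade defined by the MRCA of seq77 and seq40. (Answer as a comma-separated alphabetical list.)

Tracing seq77: it sits inside (seq77,seq47).
Tracing seq40: it sits inside (((seq77,seq47),seq29),seq40).
The smallest clade enclosing both is (((seq77,seq47),seq29),seq40); the answer is its 4 terminal taxa in alphabetical order.

seq29, seq40, seq47, seq77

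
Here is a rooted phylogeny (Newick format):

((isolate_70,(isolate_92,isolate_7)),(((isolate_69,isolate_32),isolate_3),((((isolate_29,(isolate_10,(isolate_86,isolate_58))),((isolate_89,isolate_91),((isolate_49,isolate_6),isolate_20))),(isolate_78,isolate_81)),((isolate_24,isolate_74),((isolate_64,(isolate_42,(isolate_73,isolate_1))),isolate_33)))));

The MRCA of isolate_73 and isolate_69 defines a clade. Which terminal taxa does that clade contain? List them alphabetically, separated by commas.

Tracing isolate_73: it sits inside (isolate_73,isolate_1).
Tracing isolate_69: it sits inside (isolate_69,isolate_32).
The smallest clade enclosing both is (((isolate_69,isolate_32),isolate_3),((((isolate_29,(isolate_10,(isolate_86,isolate_58))),((isolate_89,isolate_91),((isolate_49,isolate_6),isolate_20))),(isolate_78,isolate_81)),((isolate_24,isolate_74),((isolate_64,(isolate_42,(isolate_73,isolate_1))),isolate_33)))); the answer is its 21 terminal taxa in alphabetical order.

isolate_1, isolate_10, isolate_20, isolate_24, isolate_29, isolate_3, isolate_32, isolate_33, isolate_42, isolate_49, isolate_58, isolate_6, isolate_64, isolate_69, isolate_73, isolate_74, isolate_78, isolate_81, isolate_86, isolate_89, isolate_91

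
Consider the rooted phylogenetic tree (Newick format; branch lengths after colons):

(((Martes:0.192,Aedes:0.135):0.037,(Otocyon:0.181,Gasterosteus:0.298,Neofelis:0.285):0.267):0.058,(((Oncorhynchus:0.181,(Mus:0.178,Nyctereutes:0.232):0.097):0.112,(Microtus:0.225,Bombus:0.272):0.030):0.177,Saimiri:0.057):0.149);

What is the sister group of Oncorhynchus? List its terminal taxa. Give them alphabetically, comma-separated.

Oncorhynchus attaches to the tree at the node subtending (Oncorhynchus,(Mus,Nyctereutes)).
The other lineage descending from that same node — the sister group — is (Mus,Nyctereutes); its 2 tips in alphabetical order are the answer.

Mus, Nyctereutes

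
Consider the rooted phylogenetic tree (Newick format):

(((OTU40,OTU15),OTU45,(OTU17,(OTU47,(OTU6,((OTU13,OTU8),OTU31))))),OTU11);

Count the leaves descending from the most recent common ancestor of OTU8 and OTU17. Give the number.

6

The MRCA of OTU8 and OTU17 is the node subtending (OTU17,(OTU47,(OTU6,((OTU13,OTU8),OTU31)))).
That clade contains 6 terminal taxa: OTU13, OTU17, OTU31, OTU47, OTU6, OTU8.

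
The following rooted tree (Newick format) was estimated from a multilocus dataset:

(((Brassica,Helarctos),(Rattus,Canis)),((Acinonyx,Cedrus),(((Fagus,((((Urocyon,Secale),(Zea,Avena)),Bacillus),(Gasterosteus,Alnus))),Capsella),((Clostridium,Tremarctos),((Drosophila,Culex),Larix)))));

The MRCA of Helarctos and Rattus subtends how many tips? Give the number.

The MRCA of Helarctos and Rattus is the node subtending ((Brassica,Helarctos),(Rattus,Canis)).
That clade contains 4 terminal taxa: Brassica, Canis, Helarctos, Rattus.

4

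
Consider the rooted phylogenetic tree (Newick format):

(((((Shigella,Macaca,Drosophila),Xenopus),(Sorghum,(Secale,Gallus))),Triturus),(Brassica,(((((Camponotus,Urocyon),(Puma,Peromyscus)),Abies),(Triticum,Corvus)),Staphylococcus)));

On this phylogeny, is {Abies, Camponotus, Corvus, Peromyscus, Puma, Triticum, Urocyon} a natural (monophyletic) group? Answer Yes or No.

Yes

The most recent common ancestor of these taxa subtends ((((Camponotus,Urocyon),(Puma,Peromyscus)),Abies),(Triticum,Corvus)).
That clade has exactly 7 tips — every listed taxon and nothing else — so the group is monophyletic.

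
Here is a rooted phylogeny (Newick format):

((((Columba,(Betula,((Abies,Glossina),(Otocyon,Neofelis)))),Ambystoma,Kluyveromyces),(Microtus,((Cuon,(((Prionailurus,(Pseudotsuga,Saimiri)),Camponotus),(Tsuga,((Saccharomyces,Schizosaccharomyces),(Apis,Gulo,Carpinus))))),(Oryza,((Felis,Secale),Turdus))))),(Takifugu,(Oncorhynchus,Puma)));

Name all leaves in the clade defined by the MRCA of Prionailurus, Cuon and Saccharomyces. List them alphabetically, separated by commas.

Tracing Prionailurus: it sits inside (Prionailurus,(Pseudotsuga,Saimiri)).
Tracing Cuon: it sits inside (Cuon,(((Prionailurus,(Pseudotsuga,Saimiri)),Camponotus),(Tsuga,((Saccharomyces,Schizosaccharomyces),(Apis,Gulo,Carpinus))))).
Tracing Saccharomyces: it sits inside (Saccharomyces,Schizosaccharomyces).
The smallest clade enclosing all 3 is (Cuon,(((Prionailurus,(Pseudotsuga,Saimiri)),Camponotus),(Tsuga,((Saccharomyces,Schizosaccharomyces),(Apis,Gulo,Carpinus))))); the answer is its 11 terminal taxa in alphabetical order.

Apis, Camponotus, Carpinus, Cuon, Gulo, Prionailurus, Pseudotsuga, Saccharomyces, Saimiri, Schizosaccharomyces, Tsuga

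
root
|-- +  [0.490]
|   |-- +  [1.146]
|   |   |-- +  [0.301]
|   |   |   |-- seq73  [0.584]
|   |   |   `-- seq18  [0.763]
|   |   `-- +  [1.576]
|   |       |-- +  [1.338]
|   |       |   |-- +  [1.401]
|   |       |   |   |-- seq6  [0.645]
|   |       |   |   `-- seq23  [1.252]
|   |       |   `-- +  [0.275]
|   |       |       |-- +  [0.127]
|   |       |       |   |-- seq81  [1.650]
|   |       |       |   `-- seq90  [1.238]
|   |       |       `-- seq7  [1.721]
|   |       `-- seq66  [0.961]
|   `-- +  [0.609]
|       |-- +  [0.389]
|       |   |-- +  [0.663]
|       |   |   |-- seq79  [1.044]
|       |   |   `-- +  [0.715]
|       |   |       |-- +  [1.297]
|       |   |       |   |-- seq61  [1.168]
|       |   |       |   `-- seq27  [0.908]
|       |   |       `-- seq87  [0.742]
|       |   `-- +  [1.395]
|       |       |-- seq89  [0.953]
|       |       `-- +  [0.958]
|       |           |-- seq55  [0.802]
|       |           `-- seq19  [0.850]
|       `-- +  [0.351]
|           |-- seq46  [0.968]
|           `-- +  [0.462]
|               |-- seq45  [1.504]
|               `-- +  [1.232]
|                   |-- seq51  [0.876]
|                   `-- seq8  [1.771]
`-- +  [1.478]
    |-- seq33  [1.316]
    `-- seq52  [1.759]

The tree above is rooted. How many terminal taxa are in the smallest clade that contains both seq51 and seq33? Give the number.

21

The MRCA of seq51 and seq33 is the root, so the clade is the entire tree.
That clade contains 21 terminal taxa: seq18, seq19, seq23, seq27, seq33, seq45, seq46, seq51, seq52, seq55, seq6, seq61, seq66, seq7, seq73, seq79, seq8, seq81, seq87, seq89, seq90.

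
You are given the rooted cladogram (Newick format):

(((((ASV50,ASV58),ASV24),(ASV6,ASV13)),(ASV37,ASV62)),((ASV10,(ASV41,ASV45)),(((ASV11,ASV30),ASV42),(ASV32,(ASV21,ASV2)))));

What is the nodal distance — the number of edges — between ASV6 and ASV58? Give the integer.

The MRCA of ASV6 and ASV58 is the node subtending (((ASV50,ASV58),ASV24),(ASV6,ASV13)).
From ASV6 up to that node: 2 branches. From ASV58 up to the same node: 3 branches. Total: 2 + 3 = 5.

5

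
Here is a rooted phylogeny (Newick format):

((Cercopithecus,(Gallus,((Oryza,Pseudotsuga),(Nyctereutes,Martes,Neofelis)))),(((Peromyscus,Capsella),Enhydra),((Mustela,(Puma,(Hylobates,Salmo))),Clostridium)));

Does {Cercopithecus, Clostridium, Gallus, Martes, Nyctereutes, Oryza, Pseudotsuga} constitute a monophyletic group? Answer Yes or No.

No

The MRCA of the listed taxa is the root, so the smallest clade containing them is the whole tree.
That clade also contains Capsella, Enhydra, Hylobates, Mustela, Neofelis, Peromyscus, Puma, Salmo, which are not in the proposed group, so the group is not monophyletic.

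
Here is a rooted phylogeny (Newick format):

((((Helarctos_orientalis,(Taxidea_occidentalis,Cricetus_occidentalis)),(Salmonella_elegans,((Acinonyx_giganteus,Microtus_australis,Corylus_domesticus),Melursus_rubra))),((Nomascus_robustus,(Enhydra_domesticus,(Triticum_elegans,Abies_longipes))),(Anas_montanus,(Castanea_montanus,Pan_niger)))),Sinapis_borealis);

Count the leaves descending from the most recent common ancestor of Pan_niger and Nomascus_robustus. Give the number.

The MRCA of Pan_niger and Nomascus_robustus is the node subtending ((Nomascus_robustus,(Enhydra_domesticus,(Triticum_elegans,Abies_longipes))),(Anas_montanus,(Castanea_montanus,Pan_niger))).
That clade contains 7 terminal taxa: Abies_longipes, Anas_montanus, Castanea_montanus, Enhydra_domesticus, Nomascus_robustus, Pan_niger, Triticum_elegans.

7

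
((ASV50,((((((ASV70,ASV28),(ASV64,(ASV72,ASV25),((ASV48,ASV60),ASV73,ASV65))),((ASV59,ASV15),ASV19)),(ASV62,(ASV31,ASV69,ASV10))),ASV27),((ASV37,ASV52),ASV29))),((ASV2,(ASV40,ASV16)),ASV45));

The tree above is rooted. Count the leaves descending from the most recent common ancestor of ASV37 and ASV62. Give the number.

20

The MRCA of ASV37 and ASV62 is the node subtending ((((((ASV70,ASV28),(ASV64,(ASV72,ASV25),((ASV48,ASV60),ASV73,ASV65))),((ASV59,ASV15),ASV19)),(ASV62,(ASV31,ASV69,ASV10))),ASV27),((ASV37,ASV52),ASV29)).
That clade contains 20 terminal taxa: ASV10, ASV15, ASV19, ASV25, ASV27, ASV28, ASV29, ASV31, ASV37, ASV48, ASV52, ASV59, ASV60, ASV62, ASV64, ASV65, ASV69, ASV70, ASV72, ASV73.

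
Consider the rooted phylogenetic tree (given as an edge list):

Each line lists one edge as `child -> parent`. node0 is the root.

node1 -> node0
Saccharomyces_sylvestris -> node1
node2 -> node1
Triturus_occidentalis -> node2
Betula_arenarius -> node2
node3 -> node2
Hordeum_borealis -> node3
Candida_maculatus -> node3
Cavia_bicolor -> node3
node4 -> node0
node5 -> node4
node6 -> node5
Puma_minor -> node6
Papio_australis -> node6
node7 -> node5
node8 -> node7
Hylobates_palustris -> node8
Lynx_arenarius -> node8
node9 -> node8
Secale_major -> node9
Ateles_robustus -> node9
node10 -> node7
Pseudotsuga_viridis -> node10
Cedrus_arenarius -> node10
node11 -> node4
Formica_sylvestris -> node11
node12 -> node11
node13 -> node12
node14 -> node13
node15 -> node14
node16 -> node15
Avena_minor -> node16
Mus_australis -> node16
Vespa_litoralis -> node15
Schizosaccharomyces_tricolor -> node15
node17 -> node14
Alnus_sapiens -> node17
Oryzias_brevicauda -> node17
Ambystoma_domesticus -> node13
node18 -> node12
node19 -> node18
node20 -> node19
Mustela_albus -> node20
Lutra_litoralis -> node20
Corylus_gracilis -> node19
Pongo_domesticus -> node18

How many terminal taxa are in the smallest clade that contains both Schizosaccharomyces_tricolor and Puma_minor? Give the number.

The MRCA of Schizosaccharomyces_tricolor and Puma_minor is the node subtending (((Puma_minor,Papio_australis),((Hylobates_palustris,Lynx_arenarius,(Secale_major,Ateles_robustus)),(Pseudotsuga_viridis,Cedrus_arenarius))),(Formica_sylvestris,(((((Avena_minor,Mus_australis),Vespa_litoralis,Schizosaccharomyces_tricolor),(Alnus_sapiens,Oryzias_brevicauda)),Ambystoma_domesticus),(((Mustela_albus,Lutra_litoralis),Corylus_gracilis),Pongo_domesticus)))).
That clade contains 20 terminal taxa: Alnus_sapiens, Ambystoma_domesticus, Ateles_robustus, Avena_minor, Cedrus_arenarius, Corylus_gracilis, Formica_sylvestris, Hylobates_palustris, Lutra_litoralis, Lynx_arenarius, Mus_australis, Mustela_albus, Oryzias_brevicauda, Papio_australis, Pongo_domesticus, Pseudotsuga_viridis, Puma_minor, Schizosaccharomyces_tricolor, Secale_major, Vespa_litoralis.

20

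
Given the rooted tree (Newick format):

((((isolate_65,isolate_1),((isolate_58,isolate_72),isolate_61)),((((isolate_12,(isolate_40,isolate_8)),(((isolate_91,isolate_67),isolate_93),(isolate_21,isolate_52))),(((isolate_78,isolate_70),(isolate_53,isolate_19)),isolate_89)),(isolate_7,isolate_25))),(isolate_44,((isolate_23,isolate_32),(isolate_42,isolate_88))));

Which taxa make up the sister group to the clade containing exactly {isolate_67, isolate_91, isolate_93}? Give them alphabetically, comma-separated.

isolate_21, isolate_52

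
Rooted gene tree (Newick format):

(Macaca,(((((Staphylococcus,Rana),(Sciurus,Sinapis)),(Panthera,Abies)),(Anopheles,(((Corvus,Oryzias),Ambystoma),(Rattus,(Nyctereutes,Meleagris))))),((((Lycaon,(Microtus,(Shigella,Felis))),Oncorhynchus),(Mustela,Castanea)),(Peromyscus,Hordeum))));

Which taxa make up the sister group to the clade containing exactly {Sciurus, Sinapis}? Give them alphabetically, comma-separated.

Rana, Staphylococcus

The clade containing exactly {Sciurus, Sinapis} attaches to the tree at the node subtending ((Staphylococcus,Rana),(Sciurus,Sinapis)).
The other lineage descending from that same node — the sister group — is (Staphylococcus,Rana); its 2 tips in alphabetical order are the answer.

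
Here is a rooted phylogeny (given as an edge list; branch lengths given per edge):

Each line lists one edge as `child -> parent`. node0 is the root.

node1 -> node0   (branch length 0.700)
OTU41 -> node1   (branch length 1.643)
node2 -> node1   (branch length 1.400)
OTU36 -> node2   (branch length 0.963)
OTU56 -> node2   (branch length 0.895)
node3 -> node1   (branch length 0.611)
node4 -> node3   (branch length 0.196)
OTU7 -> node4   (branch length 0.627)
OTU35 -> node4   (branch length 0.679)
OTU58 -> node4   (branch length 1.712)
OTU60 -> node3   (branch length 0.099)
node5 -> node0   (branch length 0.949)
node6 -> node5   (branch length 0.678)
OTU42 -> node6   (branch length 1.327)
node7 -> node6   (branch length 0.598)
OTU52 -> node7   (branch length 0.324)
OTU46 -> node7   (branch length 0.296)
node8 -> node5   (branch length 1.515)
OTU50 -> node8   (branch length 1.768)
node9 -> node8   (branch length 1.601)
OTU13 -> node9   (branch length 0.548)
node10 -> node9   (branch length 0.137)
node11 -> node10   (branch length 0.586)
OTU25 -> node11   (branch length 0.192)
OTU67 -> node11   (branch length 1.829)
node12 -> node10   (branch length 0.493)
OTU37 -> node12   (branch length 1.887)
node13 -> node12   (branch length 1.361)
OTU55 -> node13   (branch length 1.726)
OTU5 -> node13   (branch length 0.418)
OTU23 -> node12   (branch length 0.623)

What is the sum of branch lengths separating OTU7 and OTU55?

The path runs OTU7 → … → MRCA → … → OTU55; the MRCA is the root of the tree.
Branch lengths along that path: 0.627 + 0.196 + 0.611 + 0.700 + 0.949 + 1.515 + 1.601 + 0.137 + 0.493 + 1.361 + 1.726 = 9.916.

9.916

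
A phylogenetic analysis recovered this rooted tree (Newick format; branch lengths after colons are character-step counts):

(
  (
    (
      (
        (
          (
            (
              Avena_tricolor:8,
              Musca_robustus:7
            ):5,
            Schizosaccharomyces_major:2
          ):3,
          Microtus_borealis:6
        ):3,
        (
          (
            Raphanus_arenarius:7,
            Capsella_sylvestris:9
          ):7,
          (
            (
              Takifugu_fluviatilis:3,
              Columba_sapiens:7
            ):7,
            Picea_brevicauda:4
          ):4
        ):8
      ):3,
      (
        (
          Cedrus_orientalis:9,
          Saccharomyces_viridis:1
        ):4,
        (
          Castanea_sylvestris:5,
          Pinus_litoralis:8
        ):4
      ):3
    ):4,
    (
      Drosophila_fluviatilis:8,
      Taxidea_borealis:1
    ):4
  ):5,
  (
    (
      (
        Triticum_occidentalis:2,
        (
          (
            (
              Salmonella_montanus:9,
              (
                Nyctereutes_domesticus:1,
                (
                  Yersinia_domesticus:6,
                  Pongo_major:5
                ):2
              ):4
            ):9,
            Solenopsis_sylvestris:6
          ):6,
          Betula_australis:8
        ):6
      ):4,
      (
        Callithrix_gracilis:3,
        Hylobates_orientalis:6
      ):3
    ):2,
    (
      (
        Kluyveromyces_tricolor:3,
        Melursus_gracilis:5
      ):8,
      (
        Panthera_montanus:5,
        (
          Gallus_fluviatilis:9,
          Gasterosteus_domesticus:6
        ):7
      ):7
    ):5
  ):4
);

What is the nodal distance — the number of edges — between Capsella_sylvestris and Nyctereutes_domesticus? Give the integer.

14

The MRCA of Capsella_sylvestris and Nyctereutes_domesticus is the root of the tree.
From Capsella_sylvestris up to that node: 6 branches. From Nyctereutes_domesticus up to the same node: 8 branches. Total: 6 + 8 = 14.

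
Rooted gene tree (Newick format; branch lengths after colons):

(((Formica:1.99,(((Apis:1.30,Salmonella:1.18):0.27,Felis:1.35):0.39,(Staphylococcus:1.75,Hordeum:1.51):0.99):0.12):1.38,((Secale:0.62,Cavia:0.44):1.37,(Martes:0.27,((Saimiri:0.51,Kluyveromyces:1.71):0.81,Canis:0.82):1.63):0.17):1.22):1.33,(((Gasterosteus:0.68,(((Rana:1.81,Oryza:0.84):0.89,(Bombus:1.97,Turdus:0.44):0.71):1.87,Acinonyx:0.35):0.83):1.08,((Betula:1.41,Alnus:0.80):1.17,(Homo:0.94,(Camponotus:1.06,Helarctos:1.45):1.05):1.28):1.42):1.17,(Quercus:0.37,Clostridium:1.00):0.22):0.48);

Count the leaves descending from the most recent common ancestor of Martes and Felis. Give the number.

12

The MRCA of Martes and Felis is the node subtending ((Formica,(((Apis,Salmonella),Felis),(Staphylococcus,Hordeum))),((Secale,Cavia),(Martes,((Saimiri,Kluyveromyces),Canis)))).
That clade contains 12 terminal taxa: Apis, Canis, Cavia, Felis, Formica, Hordeum, Kluyveromyces, Martes, Saimiri, Salmonella, Secale, Staphylococcus.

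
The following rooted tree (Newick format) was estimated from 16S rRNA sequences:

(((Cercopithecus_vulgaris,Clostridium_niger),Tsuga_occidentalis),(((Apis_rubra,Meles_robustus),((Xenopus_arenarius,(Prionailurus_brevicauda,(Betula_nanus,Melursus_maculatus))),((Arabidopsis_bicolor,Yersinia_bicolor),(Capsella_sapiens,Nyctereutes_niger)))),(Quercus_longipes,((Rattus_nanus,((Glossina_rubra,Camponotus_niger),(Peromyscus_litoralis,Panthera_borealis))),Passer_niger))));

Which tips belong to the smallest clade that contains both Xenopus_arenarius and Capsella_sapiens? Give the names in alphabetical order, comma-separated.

Tracing Xenopus_arenarius: it sits inside (Xenopus_arenarius,(Prionailurus_brevicauda,(Betula_nanus,Melursus_maculatus))).
Tracing Capsella_sapiens: it sits inside (Capsella_sapiens,Nyctereutes_niger).
The smallest clade enclosing both is ((Xenopus_arenarius,(Prionailurus_brevicauda,(Betula_nanus,Melursus_maculatus))),((Arabidopsis_bicolor,Yersinia_bicolor),(Capsella_sapiens,Nyctereutes_niger))); the answer is its 8 terminal taxa in alphabetical order.

Arabidopsis_bicolor, Betula_nanus, Capsella_sapiens, Melursus_maculatus, Nyctereutes_niger, Prionailurus_brevicauda, Xenopus_arenarius, Yersinia_bicolor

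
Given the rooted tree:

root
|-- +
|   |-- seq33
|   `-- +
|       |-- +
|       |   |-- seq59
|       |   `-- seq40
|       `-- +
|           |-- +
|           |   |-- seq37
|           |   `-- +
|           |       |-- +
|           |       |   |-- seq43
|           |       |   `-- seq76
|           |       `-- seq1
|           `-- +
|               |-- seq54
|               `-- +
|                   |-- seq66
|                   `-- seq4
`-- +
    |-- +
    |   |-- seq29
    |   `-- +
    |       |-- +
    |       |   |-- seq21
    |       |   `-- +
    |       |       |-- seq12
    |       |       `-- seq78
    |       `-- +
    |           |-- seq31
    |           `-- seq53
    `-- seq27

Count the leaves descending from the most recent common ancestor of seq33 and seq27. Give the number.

17

The MRCA of seq33 and seq27 is the root, so the clade is the entire tree.
That clade contains 17 terminal taxa: seq1, seq12, seq21, seq27, seq29, seq31, seq33, seq37, seq4, seq40, seq43, seq53, seq54, seq59, seq66, seq76, seq78.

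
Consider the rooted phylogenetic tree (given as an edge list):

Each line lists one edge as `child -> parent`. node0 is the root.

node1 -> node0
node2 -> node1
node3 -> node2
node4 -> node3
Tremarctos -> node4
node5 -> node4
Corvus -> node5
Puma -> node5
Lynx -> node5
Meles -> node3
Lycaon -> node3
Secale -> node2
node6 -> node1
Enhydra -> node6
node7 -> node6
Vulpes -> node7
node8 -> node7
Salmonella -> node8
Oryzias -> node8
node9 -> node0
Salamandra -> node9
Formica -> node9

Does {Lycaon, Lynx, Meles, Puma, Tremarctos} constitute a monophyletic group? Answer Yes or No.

No

The MRCA of the listed taxa subtends ((Tremarctos,(Corvus,Puma,Lynx)),Meles,Lycaon).
That clade also contains Corvus, which is not in the proposed group, so the group is not monophyletic.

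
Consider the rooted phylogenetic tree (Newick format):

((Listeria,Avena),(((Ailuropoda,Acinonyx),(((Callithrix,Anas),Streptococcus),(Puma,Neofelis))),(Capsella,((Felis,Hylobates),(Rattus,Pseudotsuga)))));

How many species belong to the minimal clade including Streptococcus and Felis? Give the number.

The MRCA of Streptococcus and Felis is the node subtending (((Ailuropoda,Acinonyx),(((Callithrix,Anas),Streptococcus),(Puma,Neofelis))),(Capsella,((Felis,Hylobates),(Rattus,Pseudotsuga)))).
That clade contains 12 terminal taxa: Acinonyx, Ailuropoda, Anas, Callithrix, Capsella, Felis, Hylobates, Neofelis, Pseudotsuga, Puma, Rattus, Streptococcus.

12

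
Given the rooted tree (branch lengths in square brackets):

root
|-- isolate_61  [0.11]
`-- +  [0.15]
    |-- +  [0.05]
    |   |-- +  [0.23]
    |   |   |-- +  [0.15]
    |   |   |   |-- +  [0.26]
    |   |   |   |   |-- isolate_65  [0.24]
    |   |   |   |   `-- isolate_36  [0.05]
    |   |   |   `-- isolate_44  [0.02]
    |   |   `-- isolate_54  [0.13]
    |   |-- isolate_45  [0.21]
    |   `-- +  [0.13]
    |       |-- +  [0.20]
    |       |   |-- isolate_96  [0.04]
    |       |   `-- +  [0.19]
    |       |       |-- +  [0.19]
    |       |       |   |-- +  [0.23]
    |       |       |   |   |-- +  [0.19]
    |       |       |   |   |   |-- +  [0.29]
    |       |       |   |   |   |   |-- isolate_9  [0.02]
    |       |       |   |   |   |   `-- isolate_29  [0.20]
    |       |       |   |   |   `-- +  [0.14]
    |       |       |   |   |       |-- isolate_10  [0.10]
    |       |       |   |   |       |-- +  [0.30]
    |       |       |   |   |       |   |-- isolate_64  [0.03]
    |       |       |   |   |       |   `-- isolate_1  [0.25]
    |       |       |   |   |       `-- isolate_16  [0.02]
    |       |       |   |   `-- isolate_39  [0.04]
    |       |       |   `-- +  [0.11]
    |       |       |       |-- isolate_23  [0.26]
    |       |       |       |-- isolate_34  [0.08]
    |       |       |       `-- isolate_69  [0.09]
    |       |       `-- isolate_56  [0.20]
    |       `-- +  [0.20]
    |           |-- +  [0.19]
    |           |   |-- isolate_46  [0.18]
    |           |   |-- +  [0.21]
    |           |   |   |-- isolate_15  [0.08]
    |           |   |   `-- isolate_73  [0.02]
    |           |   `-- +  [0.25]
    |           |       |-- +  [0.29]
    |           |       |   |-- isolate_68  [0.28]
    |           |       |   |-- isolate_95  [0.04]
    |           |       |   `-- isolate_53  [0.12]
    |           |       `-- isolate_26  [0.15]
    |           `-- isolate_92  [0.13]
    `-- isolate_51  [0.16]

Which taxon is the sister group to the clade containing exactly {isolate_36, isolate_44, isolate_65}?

isolate_54

The clade containing exactly {isolate_36, isolate_44, isolate_65} attaches to the tree at the node subtending (((isolate_65,isolate_36),isolate_44),isolate_54).
The other lineage descending from that same node — the sister group — is the single tip isolate_54.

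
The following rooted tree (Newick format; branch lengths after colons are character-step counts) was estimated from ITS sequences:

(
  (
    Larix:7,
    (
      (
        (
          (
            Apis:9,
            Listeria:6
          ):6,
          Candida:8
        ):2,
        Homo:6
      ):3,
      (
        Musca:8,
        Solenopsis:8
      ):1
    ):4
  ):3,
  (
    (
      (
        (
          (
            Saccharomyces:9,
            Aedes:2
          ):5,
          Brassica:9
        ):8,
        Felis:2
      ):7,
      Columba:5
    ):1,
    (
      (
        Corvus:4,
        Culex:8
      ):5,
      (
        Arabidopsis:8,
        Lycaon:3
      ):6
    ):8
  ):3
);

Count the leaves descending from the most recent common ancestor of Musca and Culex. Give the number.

16

The MRCA of Musca and Culex is the root, so the clade is the entire tree.
That clade contains 16 terminal taxa: Aedes, Apis, Arabidopsis, Brassica, Candida, Columba, Corvus, Culex, Felis, Homo, Larix, Listeria, Lycaon, Musca, Saccharomyces, Solenopsis.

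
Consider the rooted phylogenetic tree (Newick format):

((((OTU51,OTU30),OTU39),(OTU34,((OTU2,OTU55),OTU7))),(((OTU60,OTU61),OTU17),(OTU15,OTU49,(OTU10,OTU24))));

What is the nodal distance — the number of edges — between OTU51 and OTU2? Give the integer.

7

The MRCA of OTU51 and OTU2 is the node subtending (((OTU51,OTU30),OTU39),(OTU34,((OTU2,OTU55),OTU7))).
From OTU51 up to that node: 3 branches. From OTU2 up to the same node: 4 branches. Total: 3 + 4 = 7.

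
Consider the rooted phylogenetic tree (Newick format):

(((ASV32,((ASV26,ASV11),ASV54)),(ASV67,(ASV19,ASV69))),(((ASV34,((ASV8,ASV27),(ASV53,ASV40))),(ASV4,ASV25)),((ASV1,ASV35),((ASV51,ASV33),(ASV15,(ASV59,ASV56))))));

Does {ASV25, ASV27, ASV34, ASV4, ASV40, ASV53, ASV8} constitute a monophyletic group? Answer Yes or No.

Yes

The most recent common ancestor of these taxa subtends ((ASV34,((ASV8,ASV27),(ASV53,ASV40))),(ASV4,ASV25)).
That clade has exactly 7 tips — every listed taxon and nothing else — so the group is monophyletic.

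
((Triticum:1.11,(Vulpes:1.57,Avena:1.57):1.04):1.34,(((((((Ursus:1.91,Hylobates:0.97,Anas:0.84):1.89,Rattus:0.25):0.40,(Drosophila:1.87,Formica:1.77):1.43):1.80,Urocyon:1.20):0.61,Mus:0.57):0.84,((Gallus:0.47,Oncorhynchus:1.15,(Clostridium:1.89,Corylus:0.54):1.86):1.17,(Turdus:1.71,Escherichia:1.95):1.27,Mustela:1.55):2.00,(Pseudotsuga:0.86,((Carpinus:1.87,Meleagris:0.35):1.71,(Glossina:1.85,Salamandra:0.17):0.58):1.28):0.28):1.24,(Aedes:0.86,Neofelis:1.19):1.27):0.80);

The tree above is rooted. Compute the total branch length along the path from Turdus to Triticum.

9.47

The path runs Turdus → … → MRCA → … → Triticum; the MRCA is the root of the tree.
Branch lengths along that path: 1.71 + 1.27 + 2.00 + 1.24 + 0.80 + 1.34 + 1.11 = 9.47.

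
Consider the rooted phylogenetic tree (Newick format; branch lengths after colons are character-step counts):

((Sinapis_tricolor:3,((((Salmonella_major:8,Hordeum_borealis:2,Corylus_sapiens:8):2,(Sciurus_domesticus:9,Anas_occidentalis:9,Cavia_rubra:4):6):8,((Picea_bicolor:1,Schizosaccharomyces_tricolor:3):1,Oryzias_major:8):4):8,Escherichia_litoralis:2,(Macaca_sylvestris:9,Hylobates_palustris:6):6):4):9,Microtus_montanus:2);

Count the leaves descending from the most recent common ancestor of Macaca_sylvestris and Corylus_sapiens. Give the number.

12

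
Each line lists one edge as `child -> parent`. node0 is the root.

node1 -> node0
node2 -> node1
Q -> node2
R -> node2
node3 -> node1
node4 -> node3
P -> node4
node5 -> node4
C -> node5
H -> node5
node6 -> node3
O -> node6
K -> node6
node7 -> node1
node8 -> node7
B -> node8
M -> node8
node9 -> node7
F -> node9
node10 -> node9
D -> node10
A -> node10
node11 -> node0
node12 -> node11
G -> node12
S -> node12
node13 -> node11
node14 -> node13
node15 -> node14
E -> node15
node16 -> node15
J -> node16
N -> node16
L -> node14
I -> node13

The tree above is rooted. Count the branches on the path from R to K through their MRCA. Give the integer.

5

The MRCA of R and K is the node subtending ((Q,R),((P,(C,H)),(O,K)),((B,M),(F,(D,A)))).
From R up to that node: 2 branches. From K up to the same node: 3 branches. Total: 2 + 3 = 5.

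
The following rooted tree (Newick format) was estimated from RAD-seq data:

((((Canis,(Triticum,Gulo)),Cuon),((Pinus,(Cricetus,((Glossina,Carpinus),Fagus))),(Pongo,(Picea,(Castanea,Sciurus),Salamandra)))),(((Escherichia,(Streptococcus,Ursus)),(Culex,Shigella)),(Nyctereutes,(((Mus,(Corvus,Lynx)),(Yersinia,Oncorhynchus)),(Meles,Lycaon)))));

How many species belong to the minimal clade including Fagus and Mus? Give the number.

The MRCA of Fagus and Mus is the root, so the clade is the entire tree.
That clade contains 27 terminal taxa: Canis, Carpinus, Castanea, Corvus, Cricetus, Culex, Cuon, Escherichia, Fagus, Glossina, Gulo, Lycaon, Lynx, Meles, Mus, Nyctereutes, Oncorhynchus, Picea, Pinus, Pongo, Salamandra, Sciurus, Shigella, Streptococcus, Triticum, Ursus, Yersinia.

27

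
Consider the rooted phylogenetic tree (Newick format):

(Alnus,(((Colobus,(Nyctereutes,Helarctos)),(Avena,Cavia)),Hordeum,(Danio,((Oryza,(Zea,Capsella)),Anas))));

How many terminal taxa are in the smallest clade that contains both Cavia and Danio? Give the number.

11

The MRCA of Cavia and Danio is the node subtending (((Colobus,(Nyctereutes,Helarctos)),(Avena,Cavia)),Hordeum,(Danio,((Oryza,(Zea,Capsella)),Anas))).
That clade contains 11 terminal taxa: Anas, Avena, Capsella, Cavia, Colobus, Danio, Helarctos, Hordeum, Nyctereutes, Oryza, Zea.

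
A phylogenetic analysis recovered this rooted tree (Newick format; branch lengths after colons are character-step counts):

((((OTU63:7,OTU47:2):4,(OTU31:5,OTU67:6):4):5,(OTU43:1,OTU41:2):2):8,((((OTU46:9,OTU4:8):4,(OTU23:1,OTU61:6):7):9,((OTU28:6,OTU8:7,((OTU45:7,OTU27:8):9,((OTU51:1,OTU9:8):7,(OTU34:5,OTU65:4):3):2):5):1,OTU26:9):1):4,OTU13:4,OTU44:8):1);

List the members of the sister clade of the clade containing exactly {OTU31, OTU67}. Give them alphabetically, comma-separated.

OTU47, OTU63

The clade containing exactly {OTU31, OTU67} attaches to the tree at the node subtending ((OTU63,OTU47),(OTU31,OTU67)).
The other lineage descending from that same node — the sister group — is (OTU63,OTU47); its 2 tips in alphabetical order are the answer.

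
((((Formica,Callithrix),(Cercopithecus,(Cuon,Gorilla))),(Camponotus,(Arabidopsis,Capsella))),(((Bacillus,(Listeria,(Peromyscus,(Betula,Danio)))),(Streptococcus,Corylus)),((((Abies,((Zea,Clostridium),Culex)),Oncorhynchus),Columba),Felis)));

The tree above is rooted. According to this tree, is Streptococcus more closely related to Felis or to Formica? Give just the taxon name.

Felis

The MRCA of Streptococcus and Felis subtends (((Bacillus,(Listeria,(Peromyscus,(Betula,Danio)))),(Streptococcus,Corylus)),((((Abies,((Zea,Clostridium),Culex)),Oncorhynchus),Columba),Felis)) (14 taxa).
The MRCA of Streptococcus and Formica is the root, subtending the entire tree (22 taxa).
The first is nested inside the second, so Streptococcus shares a more recent common ancestor with Felis.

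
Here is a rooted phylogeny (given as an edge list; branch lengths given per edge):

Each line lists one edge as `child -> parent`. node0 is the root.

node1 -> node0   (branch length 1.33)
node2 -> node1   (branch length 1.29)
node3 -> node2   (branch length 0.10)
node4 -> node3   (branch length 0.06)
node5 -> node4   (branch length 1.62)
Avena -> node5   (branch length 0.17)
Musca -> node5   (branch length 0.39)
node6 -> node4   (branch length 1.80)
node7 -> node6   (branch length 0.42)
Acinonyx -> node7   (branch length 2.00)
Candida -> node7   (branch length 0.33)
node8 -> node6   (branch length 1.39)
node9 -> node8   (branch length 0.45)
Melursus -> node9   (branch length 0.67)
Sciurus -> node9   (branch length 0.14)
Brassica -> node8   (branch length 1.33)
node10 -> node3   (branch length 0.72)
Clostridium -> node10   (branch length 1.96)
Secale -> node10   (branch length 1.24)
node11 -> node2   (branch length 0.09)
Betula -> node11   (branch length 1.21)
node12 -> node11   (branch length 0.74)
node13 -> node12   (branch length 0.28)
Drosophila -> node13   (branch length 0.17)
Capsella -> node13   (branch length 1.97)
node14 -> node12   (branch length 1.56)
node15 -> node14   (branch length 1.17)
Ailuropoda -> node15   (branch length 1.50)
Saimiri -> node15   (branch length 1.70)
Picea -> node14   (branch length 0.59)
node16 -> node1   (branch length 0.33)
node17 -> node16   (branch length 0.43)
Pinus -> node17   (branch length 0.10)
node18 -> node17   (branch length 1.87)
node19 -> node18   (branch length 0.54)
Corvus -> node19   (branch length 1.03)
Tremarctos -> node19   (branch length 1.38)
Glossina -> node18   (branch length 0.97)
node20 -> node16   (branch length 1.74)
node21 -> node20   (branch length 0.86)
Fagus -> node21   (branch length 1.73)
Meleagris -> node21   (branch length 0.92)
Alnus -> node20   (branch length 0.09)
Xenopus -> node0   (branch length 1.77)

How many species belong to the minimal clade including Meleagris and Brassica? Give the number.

22

The MRCA of Meleagris and Brassica is the node subtending (((((Avena,Musca),((Acinonyx,Candida),((Melursus,Sciurus),Brassica))),(Clostridium,Secale)),(Betula,((Drosophila,Capsella),((Ailuropoda,Saimiri),Picea)))),((Pinus,((Corvus,Tremarctos),Glossina)),((Fagus,Meleagris),Alnus))).
That clade contains 22 terminal taxa: Acinonyx, Ailuropoda, Alnus, Avena, Betula, Brassica, Candida, Capsella, Clostridium, Corvus, Drosophila, Fagus, Glossina, Meleagris, Melursus, Musca, Picea, Pinus, Saimiri, Sciurus, Secale, Tremarctos.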